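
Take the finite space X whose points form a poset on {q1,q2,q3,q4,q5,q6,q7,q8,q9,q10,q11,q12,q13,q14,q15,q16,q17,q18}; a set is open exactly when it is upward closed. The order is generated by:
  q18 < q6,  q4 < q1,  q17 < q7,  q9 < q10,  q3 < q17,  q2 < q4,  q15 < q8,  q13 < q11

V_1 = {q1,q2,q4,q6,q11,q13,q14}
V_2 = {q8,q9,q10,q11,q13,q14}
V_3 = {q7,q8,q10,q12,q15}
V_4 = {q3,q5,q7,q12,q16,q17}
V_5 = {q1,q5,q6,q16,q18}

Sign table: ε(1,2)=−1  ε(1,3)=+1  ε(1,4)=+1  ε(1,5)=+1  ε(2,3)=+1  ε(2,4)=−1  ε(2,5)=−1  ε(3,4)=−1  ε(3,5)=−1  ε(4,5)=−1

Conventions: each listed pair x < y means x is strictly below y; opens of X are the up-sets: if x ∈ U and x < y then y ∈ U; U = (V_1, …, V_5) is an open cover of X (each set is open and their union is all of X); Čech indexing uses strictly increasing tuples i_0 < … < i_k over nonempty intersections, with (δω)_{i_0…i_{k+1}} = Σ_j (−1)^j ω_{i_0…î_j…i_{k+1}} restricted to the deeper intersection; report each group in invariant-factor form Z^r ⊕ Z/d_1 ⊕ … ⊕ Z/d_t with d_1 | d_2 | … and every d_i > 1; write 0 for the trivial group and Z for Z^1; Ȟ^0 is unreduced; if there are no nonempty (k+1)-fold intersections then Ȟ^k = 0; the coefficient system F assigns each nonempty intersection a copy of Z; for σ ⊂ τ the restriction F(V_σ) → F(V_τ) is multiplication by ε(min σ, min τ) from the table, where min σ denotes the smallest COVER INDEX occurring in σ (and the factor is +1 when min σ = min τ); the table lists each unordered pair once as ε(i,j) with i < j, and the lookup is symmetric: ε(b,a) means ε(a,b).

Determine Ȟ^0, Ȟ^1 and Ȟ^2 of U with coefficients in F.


Ȟ^0(U;F) ≅ 0,  Ȟ^1(U;F) ≅ Z/2,  Ȟ^2(U;F) ≅ 0

nonempty overlaps:
  V12={q11,q13,q14} V15={q1,q6} V23={q8,q10} V34={q7,q12} V45={q5,q16}
C dims 5,5; δ0: rk 5, SNF 1^4·2
degree 0: 5−5−0 = 0 → Ȟ^0 ≅ 0
degree 1: 5−0−5 = 0 plus torsion [2] → Ȟ^1 ≅ Z/2
degree 2: 0−0−0 = 0 → Ȟ^2 ≅ 0


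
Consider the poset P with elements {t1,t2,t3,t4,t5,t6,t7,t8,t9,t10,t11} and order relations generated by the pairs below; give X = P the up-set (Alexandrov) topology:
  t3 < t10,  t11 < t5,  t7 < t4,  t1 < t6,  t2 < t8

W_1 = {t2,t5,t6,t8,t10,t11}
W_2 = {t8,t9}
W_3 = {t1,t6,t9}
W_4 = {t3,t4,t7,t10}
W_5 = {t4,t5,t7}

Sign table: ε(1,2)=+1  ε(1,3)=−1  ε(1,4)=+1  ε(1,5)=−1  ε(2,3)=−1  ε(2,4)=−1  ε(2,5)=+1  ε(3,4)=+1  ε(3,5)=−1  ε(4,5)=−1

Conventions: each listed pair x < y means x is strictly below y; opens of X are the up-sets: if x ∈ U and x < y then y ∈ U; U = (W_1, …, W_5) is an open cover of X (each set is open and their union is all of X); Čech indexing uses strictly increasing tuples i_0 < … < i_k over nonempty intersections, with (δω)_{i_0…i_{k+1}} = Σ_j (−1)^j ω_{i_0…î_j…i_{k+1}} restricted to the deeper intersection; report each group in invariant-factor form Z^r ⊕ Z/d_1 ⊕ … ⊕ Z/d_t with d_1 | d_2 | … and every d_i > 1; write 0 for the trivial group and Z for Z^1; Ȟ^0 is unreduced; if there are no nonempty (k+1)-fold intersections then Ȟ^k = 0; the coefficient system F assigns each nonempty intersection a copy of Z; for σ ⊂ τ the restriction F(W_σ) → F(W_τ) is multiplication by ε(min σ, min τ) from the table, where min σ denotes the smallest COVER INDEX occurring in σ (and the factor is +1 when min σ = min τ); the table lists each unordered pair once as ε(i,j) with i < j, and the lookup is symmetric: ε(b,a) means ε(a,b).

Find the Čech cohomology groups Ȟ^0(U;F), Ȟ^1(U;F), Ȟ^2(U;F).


nerve of the cover:
  W12={t8} W13={t6} W14={t10} W15={t5} W23={t9} W45={t4,t7}
C dims 5,6; δ0: rk 4, SNF 1^4
Ȟ^0 = (5 − 4) − 0 = 1, so Ȟ^0 ≅ Z
Ȟ^1 = (6 − 0) − 4 = 2, so Ȟ^1 ≅ Z^2
Ȟ^2 = (0 − 0) − 0 = 0, so Ȟ^2 ≅ 0

Ȟ^0 = Z,  Ȟ^1 = Z^2,  Ȟ^2 = 0


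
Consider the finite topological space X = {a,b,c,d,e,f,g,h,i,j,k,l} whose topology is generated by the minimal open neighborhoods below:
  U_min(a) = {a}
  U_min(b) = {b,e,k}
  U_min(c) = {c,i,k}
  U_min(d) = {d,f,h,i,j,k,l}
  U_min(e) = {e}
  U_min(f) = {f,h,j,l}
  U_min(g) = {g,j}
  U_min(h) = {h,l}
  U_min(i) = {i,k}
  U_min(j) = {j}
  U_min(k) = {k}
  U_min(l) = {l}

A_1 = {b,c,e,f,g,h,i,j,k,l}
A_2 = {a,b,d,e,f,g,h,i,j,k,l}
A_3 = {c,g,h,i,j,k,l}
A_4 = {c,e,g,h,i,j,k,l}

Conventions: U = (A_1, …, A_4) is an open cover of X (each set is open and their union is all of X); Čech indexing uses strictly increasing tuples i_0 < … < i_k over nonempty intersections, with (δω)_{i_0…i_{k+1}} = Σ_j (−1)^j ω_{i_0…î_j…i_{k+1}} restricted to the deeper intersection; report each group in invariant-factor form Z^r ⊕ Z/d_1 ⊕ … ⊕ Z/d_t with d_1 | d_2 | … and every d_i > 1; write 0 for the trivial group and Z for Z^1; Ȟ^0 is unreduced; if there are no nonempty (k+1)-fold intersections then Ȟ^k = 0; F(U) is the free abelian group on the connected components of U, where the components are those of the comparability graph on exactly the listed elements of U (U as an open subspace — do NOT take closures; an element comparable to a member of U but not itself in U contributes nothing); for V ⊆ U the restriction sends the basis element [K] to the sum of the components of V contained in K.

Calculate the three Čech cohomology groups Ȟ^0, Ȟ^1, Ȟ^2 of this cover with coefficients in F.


nonempty intersections:
  A12={b,e,f,g,h,i,j,k,l} A13={c,g,h,i,j,k,l} A14={c,e,g,h,i,j,k,l} A23={g,h,i,j,k,l} A24={e,g,h,i,j,k,l} A34={c,g,h,i,j,k,l}
  A123={g,h,i,j,k,l} A124={e,g,h,i,j,k,l} A134={c,g,h,i,j,k,l} A234={g,h,i,j,k,l}
  A1234={g,h,i,j,k,l}
components per intersection:
  A1: {b,c,e,i,k} {f,g,h,j,l}
  A2: {a} {b,d,e,f,g,h,i,j,k,l}
  A3: {c,i,k} {g,j} {h,l}
  A4: {c,i,k} {e} {g,j} {h,l}
  A12: {b,e,i,k} {f,g,h,j,l}
  A13: {c,i,k} {g,j} {h,l}
  A14: {c,i,k} {e} {g,j} {h,l}
  A23: {g,j} {h,l} {i,k}
  A24: {e} {g,j} {h,l} {i,k}
  A34: {c,i,k} {g,j} {h,l}
  A123: {g,j} {h,l} {i,k}
  A124: {e} {g,j} {h,l} {i,k}
  A134: {c,i,k} {g,j} {h,l}
  A234: {g,j} {h,l} {i,k}
  A1234: {g,j} {h,l} {i,k}
C dims 11,19,13,3; δ0: rk 9, SNF 1^9; δ1: rk 10, SNF 1^10; δ2: rk 3, SNF 1^3
Ȟ^0: (11−9)−0=2 ⇒ Z^2
Ȟ^1: (19−10)−9=0 ⇒ 0
Ȟ^2: (13−3)−10=0 ⇒ 0

Ȟ^0 = Z^2; Ȟ^1 = 0; Ȟ^2 = 0


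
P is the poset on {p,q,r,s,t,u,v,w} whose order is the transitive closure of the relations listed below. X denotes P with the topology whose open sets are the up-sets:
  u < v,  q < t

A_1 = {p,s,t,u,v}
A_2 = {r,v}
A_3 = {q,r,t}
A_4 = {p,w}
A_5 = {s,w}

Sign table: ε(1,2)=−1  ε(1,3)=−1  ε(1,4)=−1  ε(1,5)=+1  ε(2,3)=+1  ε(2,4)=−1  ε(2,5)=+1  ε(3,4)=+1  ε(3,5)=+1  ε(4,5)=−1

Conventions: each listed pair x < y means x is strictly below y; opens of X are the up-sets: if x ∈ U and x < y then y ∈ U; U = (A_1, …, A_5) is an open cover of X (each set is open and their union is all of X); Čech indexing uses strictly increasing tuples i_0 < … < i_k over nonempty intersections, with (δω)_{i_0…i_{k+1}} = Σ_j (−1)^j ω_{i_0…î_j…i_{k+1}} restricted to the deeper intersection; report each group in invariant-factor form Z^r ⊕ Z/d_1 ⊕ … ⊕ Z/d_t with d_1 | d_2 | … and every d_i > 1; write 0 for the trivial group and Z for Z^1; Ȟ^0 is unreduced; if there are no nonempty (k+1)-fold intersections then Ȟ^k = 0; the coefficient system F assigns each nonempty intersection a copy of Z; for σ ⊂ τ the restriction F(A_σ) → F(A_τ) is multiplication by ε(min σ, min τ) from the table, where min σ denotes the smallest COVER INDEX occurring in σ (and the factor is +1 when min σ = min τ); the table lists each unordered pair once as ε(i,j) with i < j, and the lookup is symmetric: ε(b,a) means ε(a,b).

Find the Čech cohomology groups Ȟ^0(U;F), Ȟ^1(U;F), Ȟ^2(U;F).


Ȟ^0(U;F) ≅ Z, Ȟ^1(U;F) ≅ Z^2, Ȟ^2(U;F) ≅ 0

nonempty intersections:
  A12={v} A13={t} A14={p} A15={s} A23={r} A45={w}
C dims 5,6; δ0: rk 4, SNF 1^4
Ȟ^0: (5−4)−0=1 ⇒ Z
Ȟ^1: (6−0)−4=2 ⇒ Z^2
Ȟ^2: (0−0)−0=0 ⇒ 0


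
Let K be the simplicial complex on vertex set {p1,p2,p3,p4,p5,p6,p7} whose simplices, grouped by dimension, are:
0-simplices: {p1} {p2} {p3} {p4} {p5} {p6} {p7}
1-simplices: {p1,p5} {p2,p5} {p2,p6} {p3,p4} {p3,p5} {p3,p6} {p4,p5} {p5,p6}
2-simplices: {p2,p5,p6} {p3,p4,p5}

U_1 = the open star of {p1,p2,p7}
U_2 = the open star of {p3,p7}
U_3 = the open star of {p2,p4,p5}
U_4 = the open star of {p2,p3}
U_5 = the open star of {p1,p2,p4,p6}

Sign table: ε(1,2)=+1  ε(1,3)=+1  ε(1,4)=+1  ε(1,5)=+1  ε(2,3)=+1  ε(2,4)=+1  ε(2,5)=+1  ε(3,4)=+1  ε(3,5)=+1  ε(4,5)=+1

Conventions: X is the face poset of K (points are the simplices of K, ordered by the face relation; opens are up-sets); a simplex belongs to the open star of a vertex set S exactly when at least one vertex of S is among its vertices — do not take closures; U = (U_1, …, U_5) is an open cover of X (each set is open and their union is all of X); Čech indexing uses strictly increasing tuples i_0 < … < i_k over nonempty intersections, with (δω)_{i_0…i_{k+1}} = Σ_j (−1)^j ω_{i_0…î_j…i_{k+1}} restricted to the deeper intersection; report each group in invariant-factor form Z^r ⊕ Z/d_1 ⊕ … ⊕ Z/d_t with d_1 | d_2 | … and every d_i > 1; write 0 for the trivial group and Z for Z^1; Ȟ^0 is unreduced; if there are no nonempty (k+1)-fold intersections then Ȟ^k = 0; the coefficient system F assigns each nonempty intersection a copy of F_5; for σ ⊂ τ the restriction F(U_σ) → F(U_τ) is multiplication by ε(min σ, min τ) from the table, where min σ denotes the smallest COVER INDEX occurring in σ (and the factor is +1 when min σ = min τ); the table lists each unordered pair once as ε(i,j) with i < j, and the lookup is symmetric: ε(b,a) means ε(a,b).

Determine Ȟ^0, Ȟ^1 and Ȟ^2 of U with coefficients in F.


nerve of the cover:
  U1={{p1},{p2},{p7},{p1,p5},{p2,p5},{p2,p6},{p2,p5,p6}} U2={{p3},{p7},{p3,p4},{p3,p5},{p3,p6},{p3,p4,p5}} U3={{p2},{p4},{p5},{p1,p5},{p2,p5},{p2,p6},{p3,p4},{p3,p5},{p4,p5},{p5,p6},{p2,p5,p6},{p3,p4,p5}} U4={{p2},{p3},{p2,p5},{p2,p6},{p3,p4},{p3,p5},{p3,p6},{p2,p5,p6},{p3,p4,p5}} U5={{p1},{p2},{p4},{p6},{p1,p5},{p2,p5},{p2,p6},{p3,p4},{p3,p6},{p4,p5},{p5,p6},{p2,p5,p6},{p3,p4,p5}}
  U12={{p7}} U13={{p2},{p1,p5},{p2,p5},{p2,p6},{p2,p5,p6}} U14={{p2},{p2,p5},{p2,p6},{p2,p5,p6}} U15={{p1},{p2},{p1,p5},{p2,p5},{p2,p6},{p2,p5,p6}} U23={{p3,p4},{p3,p5},{p3,p4,p5}} U24={{p3},{p3,p4},{p3,p5},{p3,p6},{p3,p4,p5}} U25={{p3,p4},{p3,p6},{p3,p4,p5}} U34={{p2},{p2,p5},{p2,p6},{p3,p4},{p3,p5},{p2,p5,p6},{p3,p4,p5}} U35={{p2},{p4},{p1,p5},{p2,p5},{p2,p6},{p3,p4},{p4,p5},{p5,p6},{p2,p5,p6},{p3,p4,p5}} U45={{p2},{p2,p5},{p2,p6},{p3,p4},{p3,p6},{p2,p5,p6},{p3,p4,p5}}
  U134={{p2},{p2,p5},{p2,p6},{p2,p5,p6}} U135={{p2},{p1,p5},{p2,p5},{p2,p6},{p2,p5,p6}} U145={{p2},{p2,p5},{p2,p6},{p2,p5,p6}} U234={{p3,p4},{p3,p5},{p3,p4,p5}} U235={{p3,p4},{p3,p4,p5}} U245={{p3,p4},{p3,p6},{p3,p4,p5}} U345={{p2},{p2,p5},{p2,p6},{p3,p4},{p2,p5,p6},{p3,p4,p5}}
  U1345={{p2},{p2,p5},{p2,p6},{p2,p5,p6}} U2345={{p3,p4},{p3,p4,p5}}
C dims 5,10,7,2; δ0: rk_F5 4; δ1: rk_F5 5; δ2: rk_F5 2
Ȟ^0 = (5 − 4) − 0 = 1, so Ȟ^0 ≅ Z/5
Ȟ^1 = (10 − 5) − 4 = 1, so Ȟ^1 ≅ Z/5
Ȟ^2 = (7 − 2) − 5 = 0, so Ȟ^2 ≅ 0

Ȟ^0 = Z/5; Ȟ^1 = Z/5; Ȟ^2 = 0


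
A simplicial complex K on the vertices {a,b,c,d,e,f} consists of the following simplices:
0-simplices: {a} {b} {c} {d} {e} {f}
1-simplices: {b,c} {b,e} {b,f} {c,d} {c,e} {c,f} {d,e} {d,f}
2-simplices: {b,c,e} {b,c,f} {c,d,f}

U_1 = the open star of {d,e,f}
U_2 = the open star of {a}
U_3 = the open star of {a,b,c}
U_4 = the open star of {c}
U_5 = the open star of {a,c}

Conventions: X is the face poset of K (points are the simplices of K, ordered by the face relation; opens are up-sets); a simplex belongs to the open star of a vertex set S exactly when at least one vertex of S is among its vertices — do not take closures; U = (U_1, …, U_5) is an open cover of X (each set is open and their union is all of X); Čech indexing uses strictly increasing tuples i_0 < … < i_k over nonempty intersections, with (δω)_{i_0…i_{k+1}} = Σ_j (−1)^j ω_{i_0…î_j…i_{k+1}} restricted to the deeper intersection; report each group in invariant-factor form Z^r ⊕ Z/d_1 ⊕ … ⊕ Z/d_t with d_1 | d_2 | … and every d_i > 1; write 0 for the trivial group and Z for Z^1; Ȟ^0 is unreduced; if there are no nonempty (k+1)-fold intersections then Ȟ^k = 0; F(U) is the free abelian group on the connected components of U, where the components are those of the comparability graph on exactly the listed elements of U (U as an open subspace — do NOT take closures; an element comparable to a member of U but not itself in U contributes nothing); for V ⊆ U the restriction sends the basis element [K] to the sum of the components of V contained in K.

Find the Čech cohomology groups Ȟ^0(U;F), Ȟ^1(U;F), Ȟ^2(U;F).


nerve simplices:
  U1={{d},{e},{f},{b,e},{b,f},{c,d},{c,e},{c,f},{d,e},{d,f},{b,c,e},{b,c,f},{c,d,f}} U2={{a}} U3={{a},{b},{c},{b,c},{b,e},{b,f},{c,d},{c,e},{c,f},{b,c,e},{b,c,f},{c,d,f}} U4={{c},{b,c},{c,d},{c,e},{c,f},{b,c,e},{b,c,f},{c,d,f}} U5={{a},{c},{b,c},{c,d},{c,e},{c,f},{b,c,e},{b,c,f},{c,d,f}}
  U13={{b,e},{b,f},{c,d},{c,e},{c,f},{b,c,e},{b,c,f},{c,d,f}} U14={{c,d},{c,e},{c,f},{b,c,e},{b,c,f},{c,d,f}} U15={{c,d},{c,e},{c,f},{b,c,e},{b,c,f},{c,d,f}} U23={{a}} U25={{a}} U34={{c},{b,c},{c,d},{c,e},{c,f},{b,c,e},{b,c,f},{c,d,f}} U35={{a},{c},{b,c},{c,d},{c,e},{c,f},{b,c,e},{b,c,f},{c,d,f}} U45={{c},{b,c},{c,d},{c,e},{c,f},{b,c,e},{b,c,f},{c,d,f}}
  U134={{c,d},{c,e},{c,f},{b,c,e},{b,c,f},{c,d,f}} U135={{c,d},{c,e},{c,f},{b,c,e},{b,c,f},{c,d,f}} U145={{c,d},{c,e},{c,f},{b,c,e},{b,c,f},{c,d,f}} U235={{a}} U345={{c},{b,c},{c,d},{c,e},{c,f},{b,c,e},{b,c,f},{c,d,f}}
  U1345={{c,d},{c,e},{c,f},{b,c,e},{b,c,f},{c,d,f}}
components per intersection:
  U1: {{d},{e},{f},{b,e},{b,f},{c,d},{c,e},{c,f},{d,e},{d,f},{b,c,e},{b,c,f},{c,d,f}}
  U2: {{a}}
  U3: {{a}} {{b},{c},{b,c},{b,e},{b,f},{c,d},{c,e},{c,f},{b,c,e},{b,c,f},{c,d,f}}
  U4: {{c},{b,c},{c,d},{c,e},{c,f},{b,c,e},{b,c,f},{c,d,f}}
  U5: {{a}} {{c},{b,c},{c,d},{c,e},{c,f},{b,c,e},{b,c,f},{c,d,f}}
  U13: {{b,e},{c,e},{b,c,e}} {{b,f},{c,d},{c,f},{b,c,f},{c,d,f}}
  U14: {{c,d},{c,f},{b,c,f},{c,d,f}} {{c,e},{b,c,e}}
  U15: {{c,d},{c,f},{b,c,f},{c,d,f}} {{c,e},{b,c,e}}
  U23: {{a}}
  U25: {{a}}
  U34: {{c},{b,c},{c,d},{c,e},{c,f},{b,c,e},{b,c,f},{c,d,f}}
  U35: {{a}} {{c},{b,c},{c,d},{c,e},{c,f},{b,c,e},{b,c,f},{c,d,f}}
  U45: {{c},{b,c},{c,d},{c,e},{c,f},{b,c,e},{b,c,f},{c,d,f}}
  U134: {{c,d},{c,f},{b,c,f},{c,d,f}} {{c,e},{b,c,e}}
  U135: {{c,d},{c,f},{b,c,f},{c,d,f}} {{c,e},{b,c,e}}
  U145: {{c,d},{c,f},{b,c,f},{c,d,f}} {{c,e},{b,c,e}}
  U235: {{a}}
  U345: {{c},{b,c},{c,d},{c,e},{c,f},{b,c,e},{b,c,f},{c,d,f}}
  U1345: {{c,d},{c,f},{b,c,f},{c,d,f}} {{c,e},{b,c,e}}
C dims 7,12,8,2; δ0: rk 5, SNF 1^5; δ1: rk 6, SNF 1^6; δ2: rk 2, SNF 1^2
degree 0: 7−5−0 = 2 → Ȟ^0 ≅ Z^2
degree 1: 12−6−5 = 1 → Ȟ^1 ≅ Z
degree 2: 8−2−6 = 0 → Ȟ^2 ≅ 0

Ȟ^0 = Z^2,  Ȟ^1 = Z,  Ȟ^2 = 0


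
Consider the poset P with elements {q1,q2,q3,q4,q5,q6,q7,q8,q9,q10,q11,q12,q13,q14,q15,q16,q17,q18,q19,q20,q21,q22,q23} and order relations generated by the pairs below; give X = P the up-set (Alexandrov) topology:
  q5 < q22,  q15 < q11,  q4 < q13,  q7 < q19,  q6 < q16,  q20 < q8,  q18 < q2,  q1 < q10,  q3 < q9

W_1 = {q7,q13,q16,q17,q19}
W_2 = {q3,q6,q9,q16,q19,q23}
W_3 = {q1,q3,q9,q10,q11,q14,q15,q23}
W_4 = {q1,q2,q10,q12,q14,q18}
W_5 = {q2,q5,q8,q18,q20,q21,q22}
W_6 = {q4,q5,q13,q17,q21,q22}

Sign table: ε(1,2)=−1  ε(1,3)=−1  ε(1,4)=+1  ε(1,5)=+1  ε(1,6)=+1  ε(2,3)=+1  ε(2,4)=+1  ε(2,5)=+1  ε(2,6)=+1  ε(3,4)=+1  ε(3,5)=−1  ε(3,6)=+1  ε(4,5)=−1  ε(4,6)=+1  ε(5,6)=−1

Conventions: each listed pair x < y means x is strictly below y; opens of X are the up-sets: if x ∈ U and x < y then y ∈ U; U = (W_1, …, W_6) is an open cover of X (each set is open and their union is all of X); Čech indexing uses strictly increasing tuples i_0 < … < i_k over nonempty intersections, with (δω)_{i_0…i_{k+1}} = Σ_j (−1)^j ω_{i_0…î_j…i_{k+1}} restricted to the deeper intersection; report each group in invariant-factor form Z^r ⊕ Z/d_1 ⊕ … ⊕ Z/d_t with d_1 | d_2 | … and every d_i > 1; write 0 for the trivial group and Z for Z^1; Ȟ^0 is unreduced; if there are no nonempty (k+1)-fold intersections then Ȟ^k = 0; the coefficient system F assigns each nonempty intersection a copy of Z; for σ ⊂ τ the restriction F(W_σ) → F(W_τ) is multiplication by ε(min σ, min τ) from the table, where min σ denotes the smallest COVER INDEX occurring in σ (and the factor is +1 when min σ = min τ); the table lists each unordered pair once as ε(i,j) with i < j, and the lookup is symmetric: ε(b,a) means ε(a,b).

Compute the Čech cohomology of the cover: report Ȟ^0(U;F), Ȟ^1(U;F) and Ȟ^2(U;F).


nerve simplices:
  W12={q16,q19} W16={q13,q17} W23={q3,q9,q23} W34={q1,q10,q14} W45={q2,q18} W56={q5,q21,q22}
C dims 6,6; δ0: rk 6, SNF 1^5·2
degree 0: 6−6−0 = 0 → Ȟ^0 ≅ 0
degree 1: 6−0−6 = 0 plus torsion [2] → Ȟ^1 ≅ Z/2
degree 2: 0−0−0 = 0 → Ȟ^2 ≅ 0

Ȟ^0 = 0; Ȟ^1 = Z/2; Ȟ^2 = 0


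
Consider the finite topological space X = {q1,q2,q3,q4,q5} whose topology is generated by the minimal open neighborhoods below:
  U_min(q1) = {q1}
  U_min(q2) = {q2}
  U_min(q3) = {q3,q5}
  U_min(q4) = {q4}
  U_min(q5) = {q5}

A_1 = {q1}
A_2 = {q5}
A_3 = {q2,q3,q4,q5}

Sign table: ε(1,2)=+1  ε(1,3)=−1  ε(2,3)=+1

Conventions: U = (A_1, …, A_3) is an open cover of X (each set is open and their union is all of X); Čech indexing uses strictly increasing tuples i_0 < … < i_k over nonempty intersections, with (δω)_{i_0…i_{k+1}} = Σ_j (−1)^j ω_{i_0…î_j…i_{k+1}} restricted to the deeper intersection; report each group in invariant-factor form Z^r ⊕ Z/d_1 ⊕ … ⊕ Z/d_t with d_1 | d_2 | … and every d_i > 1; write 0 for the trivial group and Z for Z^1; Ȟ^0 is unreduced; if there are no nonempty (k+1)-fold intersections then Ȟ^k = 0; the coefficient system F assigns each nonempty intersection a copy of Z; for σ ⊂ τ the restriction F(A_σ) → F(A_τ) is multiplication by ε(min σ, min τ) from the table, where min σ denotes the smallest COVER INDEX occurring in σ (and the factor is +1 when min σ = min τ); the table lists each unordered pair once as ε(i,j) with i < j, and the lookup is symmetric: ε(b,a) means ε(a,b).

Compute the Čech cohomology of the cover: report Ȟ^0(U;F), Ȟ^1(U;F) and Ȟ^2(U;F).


nerve of the cover:
  A23={q5}
C dims 3,1; δ0: rk 1, SNF 1^1
Ȟ^0 = (3 − 1) − 0 = 2, so Ȟ^0 ≅ Z^2
Ȟ^1 = (1 − 0) − 1 = 0, so Ȟ^1 ≅ 0
Ȟ^2 = (0 − 0) − 0 = 0, so Ȟ^2 ≅ 0

Ȟ^0(U;F) ≅ Z^2; Ȟ^1(U;F) ≅ 0; Ȟ^2(U;F) ≅ 0


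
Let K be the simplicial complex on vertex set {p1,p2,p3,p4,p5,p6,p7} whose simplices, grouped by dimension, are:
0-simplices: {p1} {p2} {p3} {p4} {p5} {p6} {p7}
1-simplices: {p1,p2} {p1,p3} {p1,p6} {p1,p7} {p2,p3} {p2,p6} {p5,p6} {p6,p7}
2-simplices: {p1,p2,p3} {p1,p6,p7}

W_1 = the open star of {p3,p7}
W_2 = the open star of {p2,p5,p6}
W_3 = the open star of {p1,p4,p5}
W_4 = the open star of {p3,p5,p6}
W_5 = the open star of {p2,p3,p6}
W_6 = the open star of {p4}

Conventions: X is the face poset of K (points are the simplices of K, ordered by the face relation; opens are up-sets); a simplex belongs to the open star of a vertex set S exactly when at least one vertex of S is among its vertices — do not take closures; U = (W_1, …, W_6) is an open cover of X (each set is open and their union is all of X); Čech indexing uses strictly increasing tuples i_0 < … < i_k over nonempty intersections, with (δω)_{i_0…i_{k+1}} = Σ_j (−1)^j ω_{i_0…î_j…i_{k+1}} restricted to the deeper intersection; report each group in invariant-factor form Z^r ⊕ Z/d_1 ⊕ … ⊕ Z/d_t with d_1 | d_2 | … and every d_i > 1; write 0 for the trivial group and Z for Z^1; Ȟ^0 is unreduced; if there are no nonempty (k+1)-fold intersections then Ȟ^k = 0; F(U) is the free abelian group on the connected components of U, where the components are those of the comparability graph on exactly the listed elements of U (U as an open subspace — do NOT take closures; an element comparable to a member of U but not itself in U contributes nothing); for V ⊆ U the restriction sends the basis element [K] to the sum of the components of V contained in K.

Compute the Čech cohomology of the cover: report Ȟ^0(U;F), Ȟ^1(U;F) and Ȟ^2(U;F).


Ȟ^0(U;F) ≅ Z^2,  Ȟ^1(U;F) ≅ Z,  Ȟ^2(U;F) ≅ 0

cover nerve:
  W1={{p3},{p7},{p1,p3},{p1,p7},{p2,p3},{p6,p7},{p1,p2,p3},{p1,p6,p7}} W2={{p2},{p5},{p6},{p1,p2},{p1,p6},{p2,p3},{p2,p6},{p5,p6},{p6,p7},{p1,p2,p3},{p1,p6,p7}} W3={{p1},{p4},{p5},{p1,p2},{p1,p3},{p1,p6},{p1,p7},{p5,p6},{p1,p2,p3},{p1,p6,p7}} W4={{p3},{p5},{p6},{p1,p3},{p1,p6},{p2,p3},{p2,p6},{p5,p6},{p6,p7},{p1,p2,p3},{p1,p6,p7}} W5={{p2},{p3},{p6},{p1,p2},{p1,p3},{p1,p6},{p2,p3},{p2,p6},{p5,p6},{p6,p7},{p1,p2,p3},{p1,p6,p7}} W6={{p4}}
  W12={{p2,p3},{p6,p7},{p1,p2,p3},{p1,p6,p7}} W13={{p1,p3},{p1,p7},{p1,p2,p3},{p1,p6,p7}} W14={{p3},{p1,p3},{p2,p3},{p6,p7},{p1,p2,p3},{p1,p6,p7}} W15={{p3},{p1,p3},{p2,p3},{p6,p7},{p1,p2,p3},{p1,p6,p7}} W23={{p5},{p1,p2},{p1,p6},{p5,p6},{p1,p2,p3},{p1,p6,p7}} W24={{p5},{p6},{p1,p6},{p2,p3},{p2,p6},{p5,p6},{p6,p7},{p1,p2,p3},{p1,p6,p7}} W25={{p2},{p6},{p1,p2},{p1,p6},{p2,p3},{p2,p6},{p5,p6},{p6,p7},{p1,p2,p3},{p1,p6,p7}} W34={{p5},{p1,p3},{p1,p6},{p5,p6},{p1,p2,p3},{p1,p6,p7}} W35={{p1,p2},{p1,p3},{p1,p6},{p5,p6},{p1,p2,p3},{p1,p6,p7}} W36={{p4}} W45={{p3},{p6},{p1,p3},{p1,p6},{p2,p3},{p2,p6},{p5,p6},{p6,p7},{p1,p2,p3},{p1,p6,p7}}
  W123={{p1,p2,p3},{p1,p6,p7}} W124={{p2,p3},{p6,p7},{p1,p2,p3},{p1,p6,p7}} W125={{p2,p3},{p6,p7},{p1,p2,p3},{p1,p6,p7}} W134={{p1,p3},{p1,p2,p3},{p1,p6,p7}} W135={{p1,p3},{p1,p2,p3},{p1,p6,p7}} W145={{p3},{p1,p3},{p2,p3},{p6,p7},{p1,p2,p3},{p1,p6,p7}} W234={{p5},{p1,p6},{p5,p6},{p1,p2,p3},{p1,p6,p7}} W235={{p1,p2},{p1,p6},{p5,p6},{p1,p2,p3},{p1,p6,p7}} W245={{p6},{p1,p6},{p2,p3},{p2,p6},{p5,p6},{p6,p7},{p1,p2,p3},{p1,p6,p7}} W345={{p1,p3},{p1,p6},{p5,p6},{p1,p2,p3},{p1,p6,p7}}
  W1234={{p1,p2,p3},{p1,p6,p7}} W1235={{p1,p2,p3},{p1,p6,p7}} W1245={{p2,p3},{p6,p7},{p1,p2,p3},{p1,p6,p7}} W1345={{p1,p3},{p1,p2,p3},{p1,p6,p7}} W2345={{p1,p6},{p5,p6},{p1,p2,p3},{p1,p6,p7}}
  W12345={{p1,p2,p3},{p1,p6,p7}}
components per intersection:
  W1: {{p3},{p1,p3},{p2,p3},{p1,p2,p3}} {{p7},{p1,p7},{p6,p7},{p1,p6,p7}}
  W2: {{p2},{p5},{p6},{p1,p2},{p1,p6},{p2,p3},{p2,p6},{p5,p6},{p6,p7},{p1,p2,p3},{p1,p6,p7}}
  W3: {{p1},{p1,p2},{p1,p3},{p1,p6},{p1,p7},{p1,p2,p3},{p1,p6,p7}} {{p4}} {{p5},{p5,p6}}
  W4: {{p3},{p1,p3},{p2,p3},{p1,p2,p3}} {{p5},{p6},{p1,p6},{p2,p6},{p5,p6},{p6,p7},{p1,p6,p7}}
  W5: {{p2},{p3},{p6},{p1,p2},{p1,p3},{p1,p6},{p2,p3},{p2,p6},{p5,p6},{p6,p7},{p1,p2,p3},{p1,p6,p7}}
  W6: {{p4}}
  W12: {{p2,p3},{p1,p2,p3}} {{p6,p7},{p1,p6,p7}}
  W13: {{p1,p3},{p1,p2,p3}} {{p1,p7},{p1,p6,p7}}
  W14: {{p3},{p1,p3},{p2,p3},{p1,p2,p3}} {{p6,p7},{p1,p6,p7}}
  W15: {{p3},{p1,p3},{p2,p3},{p1,p2,p3}} {{p6,p7},{p1,p6,p7}}
  W23: {{p5},{p5,p6}} {{p1,p2},{p1,p2,p3}} {{p1,p6},{p1,p6,p7}}
  W24: {{p5},{p6},{p1,p6},{p2,p6},{p5,p6},{p6,p7},{p1,p6,p7}} {{p2,p3},{p1,p2,p3}}
  W25: {{p2},{p6},{p1,p2},{p1,p6},{p2,p3},{p2,p6},{p5,p6},{p6,p7},{p1,p2,p3},{p1,p6,p7}}
  W34: {{p5},{p5,p6}} {{p1,p3},{p1,p2,p3}} {{p1,p6},{p1,p6,p7}}
  W35: {{p1,p2},{p1,p3},{p1,p2,p3}} {{p1,p6},{p1,p6,p7}} {{p5,p6}}
  W36: {{p4}}
  W45: {{p3},{p1,p3},{p2,p3},{p1,p2,p3}} {{p6},{p1,p6},{p2,p6},{p5,p6},{p6,p7},{p1,p6,p7}}
  W123: {{p1,p2,p3}} {{p1,p6,p7}}
  W124: {{p2,p3},{p1,p2,p3}} {{p6,p7},{p1,p6,p7}}
  W125: {{p2,p3},{p1,p2,p3}} {{p6,p7},{p1,p6,p7}}
  W134: {{p1,p3},{p1,p2,p3}} {{p1,p6,p7}}
  W135: {{p1,p3},{p1,p2,p3}} {{p1,p6,p7}}
  W145: {{p3},{p1,p3},{p2,p3},{p1,p2,p3}} {{p6,p7},{p1,p6,p7}}
  W234: {{p5},{p5,p6}} {{p1,p6},{p1,p6,p7}} {{p1,p2,p3}}
  W235: {{p1,p2},{p1,p2,p3}} {{p1,p6},{p1,p6,p7}} {{p5,p6}}
  W245: {{p6},{p1,p6},{p2,p6},{p5,p6},{p6,p7},{p1,p6,p7}} {{p2,p3},{p1,p2,p3}}
  W345: {{p1,p3},{p1,p2,p3}} {{p1,p6},{p1,p6,p7}} {{p5,p6}}
  W1234: {{p1,p2,p3}} {{p1,p6,p7}}
  W1235: {{p1,p2,p3}} {{p1,p6,p7}}
  W1245: {{p2,p3},{p1,p2,p3}} {{p6,p7},{p1,p6,p7}}
  W1345: {{p1,p3},{p1,p2,p3}} {{p1,p6,p7}}
  W2345: {{p1,p6},{p1,p6,p7}} {{p5,p6}} {{p1,p2,p3}}
  W12345: {{p1,p2,p3}} {{p1,p6,p7}}
C dims 10,23,23,11; δ0: rk 8, SNF 1^8; δ1: rk 14, SNF 1^14; δ2: rk 9, SNF 1^9
Ȟ^0: (10−8)−0=2 ⇒ Z^2
Ȟ^1: (23−14)−8=1 ⇒ Z
Ȟ^2: (23−9)−14=0 ⇒ 0


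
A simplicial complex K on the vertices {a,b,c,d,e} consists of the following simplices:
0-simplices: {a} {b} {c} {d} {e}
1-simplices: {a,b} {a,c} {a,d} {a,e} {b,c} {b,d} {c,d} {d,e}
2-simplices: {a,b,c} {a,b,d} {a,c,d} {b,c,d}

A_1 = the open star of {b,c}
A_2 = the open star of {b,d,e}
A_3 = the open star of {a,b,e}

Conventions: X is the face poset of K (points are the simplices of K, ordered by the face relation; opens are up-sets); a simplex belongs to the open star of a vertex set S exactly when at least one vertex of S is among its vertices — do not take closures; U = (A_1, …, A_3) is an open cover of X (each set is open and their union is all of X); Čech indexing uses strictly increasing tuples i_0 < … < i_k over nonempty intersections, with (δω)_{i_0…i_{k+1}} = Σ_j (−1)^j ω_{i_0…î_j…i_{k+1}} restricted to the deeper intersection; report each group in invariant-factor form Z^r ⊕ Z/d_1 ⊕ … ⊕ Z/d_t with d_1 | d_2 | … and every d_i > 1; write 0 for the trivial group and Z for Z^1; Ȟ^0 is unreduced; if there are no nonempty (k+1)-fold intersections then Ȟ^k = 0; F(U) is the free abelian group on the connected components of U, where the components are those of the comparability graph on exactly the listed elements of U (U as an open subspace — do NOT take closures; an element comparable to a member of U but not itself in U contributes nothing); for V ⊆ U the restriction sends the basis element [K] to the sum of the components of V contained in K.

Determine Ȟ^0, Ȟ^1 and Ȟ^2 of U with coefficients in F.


Ȟ^0 ≅ Z, Ȟ^1 ≅ Z, Ȟ^2 ≅ Z

cover nerve:
  A1={{b},{c},{a,b},{a,c},{b,c},{b,d},{c,d},{a,b,c},{a,b,d},{a,c,d},{b,c,d}} A2={{b},{d},{e},{a,b},{a,d},{a,e},{b,c},{b,d},{c,d},{d,e},{a,b,c},{a,b,d},{a,c,d},{b,c,d}} A3={{a},{b},{e},{a,b},{a,c},{a,d},{a,e},{b,c},{b,d},{d,e},{a,b,c},{a,b,d},{a,c,d},{b,c,d}}
  A12={{b},{a,b},{b,c},{b,d},{c,d},{a,b,c},{a,b,d},{a,c,d},{b,c,d}} A13={{b},{a,b},{a,c},{b,c},{b,d},{a,b,c},{a,b,d},{a,c,d},{b,c,d}} A23={{b},{e},{a,b},{a,d},{a,e},{b,c},{b,d},{d,e},{a,b,c},{a,b,d},{a,c,d},{b,c,d}}
  A123={{b},{a,b},{b,c},{b,d},{a,b,c},{a,b,d},{a,c,d},{b,c,d}}
components per intersection:
  A1: {{b},{c},{a,b},{a,c},{b,c},{b,d},{c,d},{a,b,c},{a,b,d},{a,c,d},{b,c,d}}
  A2: {{b},{d},{e},{a,b},{a,d},{a,e},{b,c},{b,d},{c,d},{d,e},{a,b,c},{a,b,d},{a,c,d},{b,c,d}}
  A3: {{a},{b},{e},{a,b},{a,c},{a,d},{a,e},{b,c},{b,d},{d,e},{a,b,c},{a,b,d},{a,c,d},{b,c,d}}
  A12: {{b},{a,b},{b,c},{b,d},{c,d},{a,b,c},{a,b,d},{a,c,d},{b,c,d}}
  A13: {{b},{a,b},{a,c},{b,c},{b,d},{a,b,c},{a,b,d},{a,c,d},{b,c,d}}
  A23: {{b},{a,b},{a,d},{b,c},{b,d},{a,b,c},{a,b,d},{a,c,d},{b,c,d}} {{e},{a,e},{d,e}}
  A123: {{b},{a,b},{b,c},{b,d},{a,b,c},{a,b,d},{b,c,d}} {{a,c,d}}
C dims 3,4,2; δ0: rk 2, SNF 1^2; δ1: rk 1, SNF 1^1
Ȟ^0: (3−2)−0=1 ⇒ Z
Ȟ^1: (4−1)−2=1 ⇒ Z
Ȟ^2: (2−0)−1=1 ⇒ Z


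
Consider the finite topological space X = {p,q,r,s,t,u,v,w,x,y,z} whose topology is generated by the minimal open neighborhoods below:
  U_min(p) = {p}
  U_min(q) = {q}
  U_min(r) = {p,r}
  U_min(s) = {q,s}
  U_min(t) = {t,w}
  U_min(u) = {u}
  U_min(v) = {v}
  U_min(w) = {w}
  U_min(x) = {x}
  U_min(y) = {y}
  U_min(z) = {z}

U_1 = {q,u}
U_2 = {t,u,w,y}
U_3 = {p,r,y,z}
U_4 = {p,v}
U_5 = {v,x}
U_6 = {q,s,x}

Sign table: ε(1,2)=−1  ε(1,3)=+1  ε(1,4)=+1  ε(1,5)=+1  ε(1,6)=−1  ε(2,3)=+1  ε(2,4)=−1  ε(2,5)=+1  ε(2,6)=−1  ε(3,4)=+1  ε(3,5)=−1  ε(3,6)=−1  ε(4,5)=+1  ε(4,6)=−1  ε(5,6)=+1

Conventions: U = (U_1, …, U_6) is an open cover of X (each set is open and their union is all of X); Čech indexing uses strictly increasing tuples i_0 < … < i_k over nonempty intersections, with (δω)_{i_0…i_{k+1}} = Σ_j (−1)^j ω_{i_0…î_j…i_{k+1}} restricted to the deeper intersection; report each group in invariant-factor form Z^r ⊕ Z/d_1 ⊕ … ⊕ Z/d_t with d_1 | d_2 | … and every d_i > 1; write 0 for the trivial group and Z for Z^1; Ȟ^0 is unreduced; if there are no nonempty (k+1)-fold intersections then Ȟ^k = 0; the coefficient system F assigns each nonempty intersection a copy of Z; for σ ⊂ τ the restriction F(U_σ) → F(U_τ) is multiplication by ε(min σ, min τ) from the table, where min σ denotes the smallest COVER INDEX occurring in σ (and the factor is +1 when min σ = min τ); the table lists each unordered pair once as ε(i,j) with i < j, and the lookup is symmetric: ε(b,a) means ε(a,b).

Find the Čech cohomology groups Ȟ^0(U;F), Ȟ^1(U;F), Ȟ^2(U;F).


nerve of the cover:
  U12={u} U16={q} U23={y} U34={p} U45={v} U56={x}
C dims 6,6; δ0: rk 5, SNF 1^5
Ȟ^0 = (6 − 5) − 0 = 1, so Ȟ^0 ≅ Z
Ȟ^1 = (6 − 0) − 5 = 1, so Ȟ^1 ≅ Z
Ȟ^2 = (0 − 0) − 0 = 0, so Ȟ^2 ≅ 0

Ȟ^0 ≅ Z, Ȟ^1 ≅ Z, Ȟ^2 ≅ 0


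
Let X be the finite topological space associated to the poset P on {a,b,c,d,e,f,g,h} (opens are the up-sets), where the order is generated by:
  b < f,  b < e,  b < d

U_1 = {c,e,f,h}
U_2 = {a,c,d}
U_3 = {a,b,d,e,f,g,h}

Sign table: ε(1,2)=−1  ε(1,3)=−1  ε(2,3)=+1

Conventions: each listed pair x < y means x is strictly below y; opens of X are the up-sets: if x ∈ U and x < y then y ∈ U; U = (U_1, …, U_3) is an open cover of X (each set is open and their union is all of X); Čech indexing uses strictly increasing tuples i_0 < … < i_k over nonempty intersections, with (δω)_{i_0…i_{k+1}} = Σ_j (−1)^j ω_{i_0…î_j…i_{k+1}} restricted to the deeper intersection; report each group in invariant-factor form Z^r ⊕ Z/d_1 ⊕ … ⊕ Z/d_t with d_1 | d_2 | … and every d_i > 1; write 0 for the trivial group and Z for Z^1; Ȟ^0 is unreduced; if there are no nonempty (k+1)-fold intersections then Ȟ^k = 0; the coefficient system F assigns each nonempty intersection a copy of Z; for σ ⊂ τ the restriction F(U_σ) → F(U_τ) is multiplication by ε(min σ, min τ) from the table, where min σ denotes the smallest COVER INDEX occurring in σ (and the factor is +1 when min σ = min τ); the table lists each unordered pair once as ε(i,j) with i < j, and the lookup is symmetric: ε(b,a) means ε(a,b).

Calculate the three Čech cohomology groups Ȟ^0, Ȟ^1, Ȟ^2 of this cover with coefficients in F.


nonempty intersections:
  U12={c} U13={e,f,h} U23={a,d}
C dims 3,3; δ0: rk 2, SNF 1^2
Ȟ^0: (3−2)−0=1 ⇒ Z
Ȟ^1: (3−0)−2=1 ⇒ Z
Ȟ^2: (0−0)−0=0 ⇒ 0

Ȟ^0 = Z; Ȟ^1 = Z; Ȟ^2 = 0


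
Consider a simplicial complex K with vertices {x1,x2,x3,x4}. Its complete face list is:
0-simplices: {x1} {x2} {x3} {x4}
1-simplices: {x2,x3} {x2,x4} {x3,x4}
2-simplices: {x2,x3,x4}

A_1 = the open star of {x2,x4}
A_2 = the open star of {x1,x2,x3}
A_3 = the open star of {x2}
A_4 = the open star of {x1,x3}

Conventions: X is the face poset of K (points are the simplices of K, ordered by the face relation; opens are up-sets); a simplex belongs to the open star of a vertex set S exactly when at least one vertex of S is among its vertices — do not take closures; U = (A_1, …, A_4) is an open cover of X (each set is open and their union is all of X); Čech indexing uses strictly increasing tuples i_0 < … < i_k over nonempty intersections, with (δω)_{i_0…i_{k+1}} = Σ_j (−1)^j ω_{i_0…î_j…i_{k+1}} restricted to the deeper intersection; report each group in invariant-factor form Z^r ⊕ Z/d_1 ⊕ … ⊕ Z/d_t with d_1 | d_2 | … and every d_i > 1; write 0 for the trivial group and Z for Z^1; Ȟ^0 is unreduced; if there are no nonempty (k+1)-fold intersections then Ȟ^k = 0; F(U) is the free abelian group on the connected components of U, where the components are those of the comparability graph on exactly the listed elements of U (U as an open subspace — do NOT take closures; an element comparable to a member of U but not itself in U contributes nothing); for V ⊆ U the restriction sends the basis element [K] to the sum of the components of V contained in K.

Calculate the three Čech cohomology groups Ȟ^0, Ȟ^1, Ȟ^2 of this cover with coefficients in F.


intersection data:
  A1={{x2},{x4},{x2,x3},{x2,x4},{x3,x4},{x2,x3,x4}} A2={{x1},{x2},{x3},{x2,x3},{x2,x4},{x3,x4},{x2,x3,x4}} A3={{x2},{x2,x3},{x2,x4},{x2,x3,x4}} A4={{x1},{x3},{x2,x3},{x3,x4},{x2,x3,x4}}
  A12={{x2},{x2,x3},{x2,x4},{x3,x4},{x2,x3,x4}} A13={{x2},{x2,x3},{x2,x4},{x2,x3,x4}} A14={{x2,x3},{x3,x4},{x2,x3,x4}} A23={{x2},{x2,x3},{x2,x4},{x2,x3,x4}} A24={{x1},{x3},{x2,x3},{x3,x4},{x2,x3,x4}} A34={{x2,x3},{x2,x3,x4}}
  A123={{x2},{x2,x3},{x2,x4},{x2,x3,x4}} A124={{x2,x3},{x3,x4},{x2,x3,x4}} A134={{x2,x3},{x2,x3,x4}} A234={{x2,x3},{x2,x3,x4}}
  A1234={{x2,x3},{x2,x3,x4}}
components per intersection:
  A1: {{x2},{x4},{x2,x3},{x2,x4},{x3,x4},{x2,x3,x4}}
  A2: {{x1}} {{x2},{x3},{x2,x3},{x2,x4},{x3,x4},{x2,x3,x4}}
  A3: {{x2},{x2,x3},{x2,x4},{x2,x3,x4}}
  A4: {{x1}} {{x3},{x2,x3},{x3,x4},{x2,x3,x4}}
  A12: {{x2},{x2,x3},{x2,x4},{x3,x4},{x2,x3,x4}}
  A13: {{x2},{x2,x3},{x2,x4},{x2,x3,x4}}
  A14: {{x2,x3},{x3,x4},{x2,x3,x4}}
  A23: {{x2},{x2,x3},{x2,x4},{x2,x3,x4}}
  A24: {{x1}} {{x3},{x2,x3},{x3,x4},{x2,x3,x4}}
  A34: {{x2,x3},{x2,x3,x4}}
  A123: {{x2},{x2,x3},{x2,x4},{x2,x3,x4}}
  A124: {{x2,x3},{x3,x4},{x2,x3,x4}}
  A134: {{x2,x3},{x2,x3,x4}}
  A234: {{x2,x3},{x2,x3,x4}}
  A1234: {{x2,x3},{x2,x3,x4}}
C dims 6,7,4,1; δ0: rk 4, SNF 1^4; δ1: rk 3, SNF 1^3; δ2: rk 1, SNF 1^1
Ȟ^0 = (6 − 4) − 0 = 2, so Ȟ^0 ≅ Z^2
Ȟ^1 = (7 − 3) − 4 = 0, so Ȟ^1 ≅ 0
Ȟ^2 = (4 − 1) − 3 = 0, so Ȟ^2 ≅ 0

Ȟ^0 ≅ Z^2; Ȟ^1 ≅ 0; Ȟ^2 ≅ 0


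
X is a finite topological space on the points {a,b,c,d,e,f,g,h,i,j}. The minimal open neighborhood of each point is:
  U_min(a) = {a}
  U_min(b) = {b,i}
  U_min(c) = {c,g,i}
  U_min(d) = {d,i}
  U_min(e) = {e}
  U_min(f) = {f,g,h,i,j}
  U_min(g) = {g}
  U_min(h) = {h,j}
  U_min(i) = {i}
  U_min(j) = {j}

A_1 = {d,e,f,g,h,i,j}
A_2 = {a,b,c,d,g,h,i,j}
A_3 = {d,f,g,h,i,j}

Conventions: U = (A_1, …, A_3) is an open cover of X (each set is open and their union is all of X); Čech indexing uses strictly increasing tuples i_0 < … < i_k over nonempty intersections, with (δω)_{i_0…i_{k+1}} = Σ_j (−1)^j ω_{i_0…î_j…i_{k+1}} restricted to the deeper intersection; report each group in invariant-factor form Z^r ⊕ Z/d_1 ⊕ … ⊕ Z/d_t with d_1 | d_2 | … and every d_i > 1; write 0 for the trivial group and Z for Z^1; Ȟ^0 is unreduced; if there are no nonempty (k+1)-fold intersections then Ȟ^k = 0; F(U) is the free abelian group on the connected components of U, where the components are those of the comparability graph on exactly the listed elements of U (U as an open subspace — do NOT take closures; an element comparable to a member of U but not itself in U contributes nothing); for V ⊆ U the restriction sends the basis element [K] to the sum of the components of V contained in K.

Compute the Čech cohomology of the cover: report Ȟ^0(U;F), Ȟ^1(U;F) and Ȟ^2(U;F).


cover nerve:
  A12={d,g,h,i,j} A13={d,f,g,h,i,j} A23={d,g,h,i,j}
  A123={d,g,h,i,j}
components per intersection:
  A1: {d,f,g,h,i,j} {e}
  A2: {a} {b,c,d,g,i} {h,j}
  A3: {d,f,g,h,i,j}
  A12: {d,i} {g} {h,j}
  A13: {d,f,g,h,i,j}
  A23: {d,i} {g} {h,j}
  A123: {d,i} {g} {h,j}
C dims 6,7,3; δ0: rk 3, SNF 1^3; δ1: rk 3, SNF 1^3
Ȟ^0: (6−3)−0=3 ⇒ Z^3
Ȟ^1: (7−3)−3=1 ⇒ Z
Ȟ^2: (3−0)−3=0 ⇒ 0

Ȟ^0 ≅ Z^3,  Ȟ^1 ≅ Z,  Ȟ^2 ≅ 0


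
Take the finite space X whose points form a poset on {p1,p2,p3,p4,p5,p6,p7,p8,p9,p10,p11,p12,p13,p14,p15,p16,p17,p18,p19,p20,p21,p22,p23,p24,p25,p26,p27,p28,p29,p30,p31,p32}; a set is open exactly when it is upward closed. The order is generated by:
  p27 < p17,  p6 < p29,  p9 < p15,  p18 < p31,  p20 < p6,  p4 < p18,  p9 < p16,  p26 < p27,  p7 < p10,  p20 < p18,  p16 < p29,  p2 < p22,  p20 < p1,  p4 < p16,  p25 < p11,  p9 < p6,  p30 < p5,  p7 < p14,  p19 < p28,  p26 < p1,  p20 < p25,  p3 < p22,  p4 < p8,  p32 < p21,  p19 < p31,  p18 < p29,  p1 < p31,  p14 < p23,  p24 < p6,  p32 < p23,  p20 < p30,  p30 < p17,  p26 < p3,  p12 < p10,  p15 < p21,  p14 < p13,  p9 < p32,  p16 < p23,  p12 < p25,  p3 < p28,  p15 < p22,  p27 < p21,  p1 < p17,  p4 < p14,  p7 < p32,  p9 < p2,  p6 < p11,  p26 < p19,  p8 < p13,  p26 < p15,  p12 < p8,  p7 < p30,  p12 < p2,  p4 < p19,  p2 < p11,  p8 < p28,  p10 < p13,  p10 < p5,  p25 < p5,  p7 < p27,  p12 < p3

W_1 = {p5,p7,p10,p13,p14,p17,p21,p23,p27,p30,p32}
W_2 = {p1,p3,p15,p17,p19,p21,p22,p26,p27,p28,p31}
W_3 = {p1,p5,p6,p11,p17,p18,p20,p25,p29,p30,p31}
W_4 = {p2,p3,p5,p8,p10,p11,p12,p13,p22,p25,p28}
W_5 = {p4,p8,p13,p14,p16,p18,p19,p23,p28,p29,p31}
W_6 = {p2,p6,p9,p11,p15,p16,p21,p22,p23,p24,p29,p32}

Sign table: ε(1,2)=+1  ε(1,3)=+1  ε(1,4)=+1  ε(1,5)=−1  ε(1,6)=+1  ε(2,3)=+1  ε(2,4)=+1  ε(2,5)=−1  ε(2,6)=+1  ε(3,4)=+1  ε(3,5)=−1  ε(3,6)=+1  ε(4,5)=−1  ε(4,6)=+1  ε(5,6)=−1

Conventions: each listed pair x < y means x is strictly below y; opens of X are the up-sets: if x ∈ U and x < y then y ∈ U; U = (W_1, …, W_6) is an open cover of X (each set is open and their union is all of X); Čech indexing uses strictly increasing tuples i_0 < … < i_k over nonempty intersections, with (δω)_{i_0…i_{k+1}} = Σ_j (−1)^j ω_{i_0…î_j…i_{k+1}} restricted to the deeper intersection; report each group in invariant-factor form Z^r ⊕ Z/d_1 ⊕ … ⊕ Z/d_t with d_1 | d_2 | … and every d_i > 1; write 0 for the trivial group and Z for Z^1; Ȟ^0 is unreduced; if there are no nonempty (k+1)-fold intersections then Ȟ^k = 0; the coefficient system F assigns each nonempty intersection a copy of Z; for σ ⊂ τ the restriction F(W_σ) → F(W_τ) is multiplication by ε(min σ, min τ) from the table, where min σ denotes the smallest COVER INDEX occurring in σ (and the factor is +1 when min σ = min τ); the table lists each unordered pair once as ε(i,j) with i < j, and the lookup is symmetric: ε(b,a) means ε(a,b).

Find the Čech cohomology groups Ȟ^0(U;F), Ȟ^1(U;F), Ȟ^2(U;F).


Ȟ^0(U;F) ≅ Z, Ȟ^1(U;F) ≅ 0 and Ȟ^2(U;F) ≅ Z/2

intersection data:
  W12={p17,p21,p27} W13={p5,p17,p30} W14={p5,p10,p13} W15={p13,p14,p23} W16={p21,p23,p32} W23={p1,p17,p31} W24={p3,p22,p28} W25={p19,p28,p31} W26={p15,p21,p22} W34={p5,p11,p25} W35={p18,p29,p31} W36={p6,p11,p29} W45={p8,p13,p28} W46={p2,p11,p22} W56={p16,p23,p29}
  W123={p17} W126={p21} W134={p5} W145={p13} W156={p23} W235={p31} W245={p28} W246={p22} W346={p11} W356={p29}
C dims 6,15,10; δ0: rk 5, SNF 1^5; δ1: rk 10, SNF 1^9·2
Ȟ^0 = (6 − 5) − 0 = 1, so Ȟ^0 ≅ Z
Ȟ^1 = (15 − 10) − 5 = 0, so Ȟ^1 ≅ 0
Ȟ^2 = (10 − 0) − 10 = 0 plus torsion [2], so Ȟ^2 ≅ Z/2


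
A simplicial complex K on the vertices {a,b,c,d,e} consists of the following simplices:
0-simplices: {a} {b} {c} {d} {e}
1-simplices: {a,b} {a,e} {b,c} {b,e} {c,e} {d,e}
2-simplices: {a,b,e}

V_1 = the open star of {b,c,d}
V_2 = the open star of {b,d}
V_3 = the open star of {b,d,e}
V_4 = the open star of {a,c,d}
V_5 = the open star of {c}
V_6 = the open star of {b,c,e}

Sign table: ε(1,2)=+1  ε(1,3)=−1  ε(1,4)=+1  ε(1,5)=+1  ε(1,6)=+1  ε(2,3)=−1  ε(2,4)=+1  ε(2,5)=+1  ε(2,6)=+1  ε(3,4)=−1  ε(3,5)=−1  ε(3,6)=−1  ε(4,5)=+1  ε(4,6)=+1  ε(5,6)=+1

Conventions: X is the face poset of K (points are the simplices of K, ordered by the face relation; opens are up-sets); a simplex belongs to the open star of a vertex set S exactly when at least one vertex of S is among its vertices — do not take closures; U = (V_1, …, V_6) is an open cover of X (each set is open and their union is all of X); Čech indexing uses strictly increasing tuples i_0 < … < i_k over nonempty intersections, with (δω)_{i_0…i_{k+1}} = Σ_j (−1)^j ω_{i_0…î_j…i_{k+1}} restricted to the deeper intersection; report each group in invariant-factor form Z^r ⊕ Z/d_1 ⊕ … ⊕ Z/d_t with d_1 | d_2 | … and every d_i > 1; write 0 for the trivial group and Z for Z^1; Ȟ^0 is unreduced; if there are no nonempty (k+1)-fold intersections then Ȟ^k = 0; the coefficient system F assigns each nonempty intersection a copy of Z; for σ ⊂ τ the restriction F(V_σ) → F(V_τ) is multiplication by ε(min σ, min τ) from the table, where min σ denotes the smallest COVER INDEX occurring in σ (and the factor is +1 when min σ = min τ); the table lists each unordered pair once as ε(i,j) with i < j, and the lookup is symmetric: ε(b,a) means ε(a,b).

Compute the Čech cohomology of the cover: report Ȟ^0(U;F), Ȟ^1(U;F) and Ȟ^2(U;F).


Ȟ^0 ≅ Z, Ȟ^1 ≅ 0 and Ȟ^2 ≅ 0

cover nerve:
  V1={{b},{c},{d},{a,b},{b,c},{b,e},{c,e},{d,e},{a,b,e}} V2={{b},{d},{a,b},{b,c},{b,e},{d,e},{a,b,e}} V3={{b},{d},{e},{a,b},{a,e},{b,c},{b,e},{c,e},{d,e},{a,b,e}} V4={{a},{c},{d},{a,b},{a,e},{b,c},{c,e},{d,e},{a,b,e}} V5={{c},{b,c},{c,e}} V6={{b},{c},{e},{a,b},{a,e},{b,c},{b,e},{c,e},{d,e},{a,b,e}}
  V12={{b},{d},{a,b},{b,c},{b,e},{d,e},{a,b,e}} V13={{b},{d},{a,b},{b,c},{b,e},{c,e},{d,e},{a,b,e}} V14={{c},{d},{a,b},{b,c},{c,e},{d,e},{a,b,e}} V15={{c},{b,c},{c,e}} V16={{b},{c},{a,b},{b,c},{b,e},{c,e},{d,e},{a,b,e}} V23={{b},{d},{a,b},{b,c},{b,e},{d,e},{a,b,e}} V24={{d},{a,b},{b,c},{d,e},{a,b,e}} V25={{b,c}} V26={{b},{a,b},{b,c},{b,e},{d,e},{a,b,e}} V34={{d},{a,b},{a,e},{b,c},{c,e},{d,e},{a,b,e}} V35={{b,c},{c,e}} V36={{b},{e},{a,b},{a,e},{b,c},{b,e},{c,e},{d,e},{a,b,e}} V45={{c},{b,c},{c,e}} V46={{c},{a,b},{a,e},{b,c},{c,e},{d,e},{a,b,e}} V56={{c},{b,c},{c,e}}
  V123={{b},{d},{a,b},{b,c},{b,e},{d,e},{a,b,e}} V124={{d},{a,b},{b,c},{d,e},{a,b,e}} V125={{b,c}} V126={{b},{a,b},{b,c},{b,e},{d,e},{a,b,e}} V134={{d},{a,b},{b,c},{c,e},{d,e},{a,b,e}} V135={{b,c},{c,e}} V136={{b},{a,b},{b,c},{b,e},{c,e},{d,e},{a,b,e}} V145={{c},{b,c},{c,e}} V146={{c},{a,b},{b,c},{c,e},{d,e},{a,b,e}} V156={{c},{b,c},{c,e}} V234={{d},{a,b},{b,c},{d,e},{a,b,e}} V235={{b,c}} V236={{b},{a,b},{b,c},{b,e},{d,e},{a,b,e}} V245={{b,c}} V246={{a,b},{b,c},{d,e},{a,b,e}} V256={{b,c}} V345={{b,c},{c,e}} V346={{a,b},{a,e},{b,c},{c,e},{d,e},{a,b,e}} V356={{b,c},{c,e}} V456={{c},{b,c},{c,e}}
  V1234={{d},{a,b},{b,c},{d,e},{a,b,e}} V1235={{b,c}} V1236={{b},{a,b},{b,c},{b,e},{d,e},{a,b,e}} V1245={{b,c}} V1246={{a,b},{b,c},{d,e},{a,b,e}} V1256={{b,c}} V1345={{b,c},{c,e}} V1346={{a,b},{b,c},{c,e},{d,e},{a,b,e}} V1356={{b,c},{c,e}} V1456={{c},{b,c},{c,e}} V2345={{b,c}} V2346={{a,b},{b,c},{d,e},{a,b,e}} V2356={{b,c}} V2456={{b,c}} V3456={{b,c},{c,e}}
  V12345={{b,c}} V12346={{a,b},{b,c},{d,e},{a,b,e}} V12356={{b,c}} V12456={{b,c}} V13456={{b,c},{c,e}} V23456={{b,c}}
  V123456={{b,c}}
C dims 6,15,20,15; δ0: rk 5, SNF 1^5; δ1: rk 10, SNF 1^10; δ2: rk 10, SNF 1^10
Ȟ^0: (6−5)−0=1 ⇒ Z
Ȟ^1: (15−10)−5=0 ⇒ 0
Ȟ^2: (20−10)−10=0 ⇒ 0
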